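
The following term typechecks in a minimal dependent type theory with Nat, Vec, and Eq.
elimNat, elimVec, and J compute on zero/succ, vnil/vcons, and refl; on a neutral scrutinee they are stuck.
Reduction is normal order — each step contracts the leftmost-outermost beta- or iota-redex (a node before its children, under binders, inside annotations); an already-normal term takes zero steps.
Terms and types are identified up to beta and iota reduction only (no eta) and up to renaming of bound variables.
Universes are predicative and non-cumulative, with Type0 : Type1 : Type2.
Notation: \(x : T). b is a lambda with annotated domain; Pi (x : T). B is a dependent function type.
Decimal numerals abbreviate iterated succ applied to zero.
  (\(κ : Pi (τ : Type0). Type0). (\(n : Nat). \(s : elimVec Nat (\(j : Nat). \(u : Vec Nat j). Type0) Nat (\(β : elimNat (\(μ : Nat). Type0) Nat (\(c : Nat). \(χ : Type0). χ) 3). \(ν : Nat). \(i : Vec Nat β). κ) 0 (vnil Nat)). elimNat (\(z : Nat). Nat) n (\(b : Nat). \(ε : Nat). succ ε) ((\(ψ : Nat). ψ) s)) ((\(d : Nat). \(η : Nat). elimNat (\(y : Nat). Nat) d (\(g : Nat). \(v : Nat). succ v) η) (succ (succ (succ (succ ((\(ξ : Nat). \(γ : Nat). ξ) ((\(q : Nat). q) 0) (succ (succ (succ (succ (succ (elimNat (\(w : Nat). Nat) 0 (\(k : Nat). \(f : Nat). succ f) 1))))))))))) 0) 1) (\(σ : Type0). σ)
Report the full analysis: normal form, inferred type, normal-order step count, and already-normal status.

reduced normal form:
  5
inferred type:
  Nat
normal-order step count: 14
already normal: no
first contracted redex: a beta-redex


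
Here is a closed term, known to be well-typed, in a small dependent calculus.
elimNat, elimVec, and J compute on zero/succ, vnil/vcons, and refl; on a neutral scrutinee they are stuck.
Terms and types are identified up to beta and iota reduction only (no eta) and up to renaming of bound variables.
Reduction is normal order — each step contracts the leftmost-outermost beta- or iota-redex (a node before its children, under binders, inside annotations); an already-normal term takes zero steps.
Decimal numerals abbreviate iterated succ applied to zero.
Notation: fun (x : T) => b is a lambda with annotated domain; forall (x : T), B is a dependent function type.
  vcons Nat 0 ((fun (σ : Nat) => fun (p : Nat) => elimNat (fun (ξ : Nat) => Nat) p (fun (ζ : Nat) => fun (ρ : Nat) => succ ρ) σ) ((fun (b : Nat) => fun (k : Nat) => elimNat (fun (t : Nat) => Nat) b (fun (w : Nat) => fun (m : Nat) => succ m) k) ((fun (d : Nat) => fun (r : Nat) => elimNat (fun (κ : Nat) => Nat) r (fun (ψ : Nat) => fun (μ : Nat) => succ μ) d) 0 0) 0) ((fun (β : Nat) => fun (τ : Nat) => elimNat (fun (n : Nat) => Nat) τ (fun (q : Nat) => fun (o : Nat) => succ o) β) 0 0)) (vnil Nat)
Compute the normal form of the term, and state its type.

resulting normal form:
  vcons Nat 0 0 (vnil Nat)
inferred type:
  Vec Nat 1


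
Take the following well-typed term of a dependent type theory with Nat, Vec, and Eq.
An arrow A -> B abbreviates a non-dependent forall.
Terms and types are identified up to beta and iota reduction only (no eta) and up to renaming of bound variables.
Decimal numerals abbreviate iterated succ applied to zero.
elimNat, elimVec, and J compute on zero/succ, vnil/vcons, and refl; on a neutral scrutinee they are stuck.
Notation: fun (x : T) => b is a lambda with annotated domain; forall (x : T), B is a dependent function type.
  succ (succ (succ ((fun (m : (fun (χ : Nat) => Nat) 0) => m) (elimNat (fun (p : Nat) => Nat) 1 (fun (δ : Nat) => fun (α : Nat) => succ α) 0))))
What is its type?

inferred type:
  Nat


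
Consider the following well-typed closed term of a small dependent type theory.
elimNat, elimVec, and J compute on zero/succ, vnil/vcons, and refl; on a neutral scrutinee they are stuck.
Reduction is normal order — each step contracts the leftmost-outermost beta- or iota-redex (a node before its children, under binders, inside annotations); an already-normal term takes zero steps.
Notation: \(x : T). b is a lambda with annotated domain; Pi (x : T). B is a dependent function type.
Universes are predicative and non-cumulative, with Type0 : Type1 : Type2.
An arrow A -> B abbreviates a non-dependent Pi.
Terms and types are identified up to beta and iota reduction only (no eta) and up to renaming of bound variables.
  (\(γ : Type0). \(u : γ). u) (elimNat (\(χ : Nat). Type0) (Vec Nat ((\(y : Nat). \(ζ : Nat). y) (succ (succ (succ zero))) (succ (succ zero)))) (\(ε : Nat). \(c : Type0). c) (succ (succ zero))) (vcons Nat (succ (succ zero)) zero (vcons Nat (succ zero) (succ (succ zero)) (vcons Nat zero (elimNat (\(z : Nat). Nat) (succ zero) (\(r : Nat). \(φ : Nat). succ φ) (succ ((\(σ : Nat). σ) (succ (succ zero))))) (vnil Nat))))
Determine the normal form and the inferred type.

resulting normal form:
  vcons Nat (succ (succ zero)) zero (vcons Nat (succ zero) (succ (succ zero)) (vcons Nat zero (succ (succ (succ (succ zero)))) (vnil Nat)))
the term's type:
  Vec Nat (succ (succ (succ zero)))
observation: the term reaches its normal form after 13 normal-order steps.


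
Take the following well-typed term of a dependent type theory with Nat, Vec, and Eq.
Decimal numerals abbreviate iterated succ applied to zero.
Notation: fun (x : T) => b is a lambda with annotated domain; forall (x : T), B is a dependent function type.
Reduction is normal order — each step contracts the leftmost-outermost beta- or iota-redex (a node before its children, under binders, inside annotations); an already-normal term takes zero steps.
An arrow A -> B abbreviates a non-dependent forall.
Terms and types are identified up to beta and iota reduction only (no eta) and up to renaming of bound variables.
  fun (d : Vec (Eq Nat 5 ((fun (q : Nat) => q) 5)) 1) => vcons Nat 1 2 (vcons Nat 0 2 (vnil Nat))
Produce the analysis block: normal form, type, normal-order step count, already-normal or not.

resulting normal form:
  fun (d : Vec (Eq Nat 5 5) 1) => vcons Nat 1 2 (vcons Nat 0 2 (vnil Nat))
the term's type:
  Vec (Eq Nat 5 5) 1 -> Vec Nat 2
normal-order step count: 1
started in normal form: no
first redex: a beta-redex


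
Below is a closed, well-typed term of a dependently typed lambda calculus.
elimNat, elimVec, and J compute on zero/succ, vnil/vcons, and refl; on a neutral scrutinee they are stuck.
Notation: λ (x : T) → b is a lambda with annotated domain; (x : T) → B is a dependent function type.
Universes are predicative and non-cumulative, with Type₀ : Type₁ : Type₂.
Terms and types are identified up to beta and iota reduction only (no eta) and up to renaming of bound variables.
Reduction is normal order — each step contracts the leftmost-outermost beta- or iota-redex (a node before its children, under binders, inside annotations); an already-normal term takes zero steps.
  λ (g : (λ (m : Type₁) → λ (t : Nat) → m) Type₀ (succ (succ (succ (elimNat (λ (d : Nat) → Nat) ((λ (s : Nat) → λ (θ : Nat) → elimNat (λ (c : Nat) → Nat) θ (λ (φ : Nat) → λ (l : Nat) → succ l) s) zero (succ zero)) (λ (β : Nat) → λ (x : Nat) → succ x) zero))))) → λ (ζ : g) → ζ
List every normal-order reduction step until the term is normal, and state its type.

normal-order reduction sequence:
  λ (g : (λ (m : Type₁) → λ (t : Nat) → m) Type₀ (succ (succ (succ (elimNat (λ (d : Nat) → Nat) ((λ (s : Nat) → λ (θ : Nat) → elimNat (λ (c : Nat) → Nat) θ (λ (φ : Nat) → λ (l : Nat) → succ l) s) zero (succ zero)) (λ (β : Nat) → λ (x : Nat) → succ x) zero))))) → λ (ζ : g) → ζ
  ~> λ (g : (λ (m : Nat) → Type₀) (succ (succ (succ (elimNat (λ (t : Nat) → Nat) ((λ (d : Nat) → λ (s : Nat) → elimNat (λ (θ : Nat) → Nat) s (λ (c : Nat) → λ (φ : Nat) → succ φ) d) zero (succ zero)) (λ (l : Nat) → λ (β : Nat) → succ β) zero))))) → λ (x : g) → x
  ~> λ (g : Type₀) → λ (m : g) → m
type:
  (g : Type₀) → (m : g) → g


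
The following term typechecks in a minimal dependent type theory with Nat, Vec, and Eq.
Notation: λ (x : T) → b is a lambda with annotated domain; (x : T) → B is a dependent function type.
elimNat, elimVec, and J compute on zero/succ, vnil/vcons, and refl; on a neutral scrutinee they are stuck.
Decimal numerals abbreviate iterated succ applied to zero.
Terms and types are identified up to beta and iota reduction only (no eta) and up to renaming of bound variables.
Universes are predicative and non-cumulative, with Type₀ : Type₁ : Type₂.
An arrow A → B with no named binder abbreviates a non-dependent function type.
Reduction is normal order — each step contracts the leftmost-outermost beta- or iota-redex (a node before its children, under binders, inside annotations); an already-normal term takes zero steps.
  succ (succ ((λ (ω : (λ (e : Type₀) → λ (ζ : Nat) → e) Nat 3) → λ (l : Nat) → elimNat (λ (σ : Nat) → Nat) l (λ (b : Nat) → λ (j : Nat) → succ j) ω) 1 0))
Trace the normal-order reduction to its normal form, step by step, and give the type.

normal-order reduction:
  succ (succ ((λ (ω : (λ (e : Type₀) → λ (ζ : Nat) → e) Nat 3) → λ (l : Nat) → elimNat (λ (σ : Nat) → Nat) l (λ (b : Nat) → λ (j : Nat) → succ j) ω) 1 0))
  ~> succ (succ ((λ (ω : Nat) → elimNat (λ (e : Nat) → Nat) ω (λ (ζ : Nat) → λ (l : Nat) → succ l) 1) 0))
  ~> succ (succ (elimNat (λ (ω : Nat) → Nat) 0 (λ (e : Nat) → λ (ζ : Nat) → succ ζ) 1))
  ~> succ (succ ((λ (ω : Nat) → λ (e : Nat) → succ e) 0 (elimNat (λ (ζ : Nat) → Nat) 0 (λ (l : Nat) → λ (σ : Nat) → succ σ) 0)))
  ~> succ (succ ((λ (ω : Nat) → succ ω) (elimNat (λ (e : Nat) → Nat) 0 (λ (ζ : Nat) → λ (l : Nat) → succ l) 0)))
  ~> succ (succ (succ (elimNat (λ (ω : Nat) → Nat) 0 (λ (e : Nat) → λ (ζ : Nat) → succ ζ) 0)))
  ~> 3
the term's type:
  Nat


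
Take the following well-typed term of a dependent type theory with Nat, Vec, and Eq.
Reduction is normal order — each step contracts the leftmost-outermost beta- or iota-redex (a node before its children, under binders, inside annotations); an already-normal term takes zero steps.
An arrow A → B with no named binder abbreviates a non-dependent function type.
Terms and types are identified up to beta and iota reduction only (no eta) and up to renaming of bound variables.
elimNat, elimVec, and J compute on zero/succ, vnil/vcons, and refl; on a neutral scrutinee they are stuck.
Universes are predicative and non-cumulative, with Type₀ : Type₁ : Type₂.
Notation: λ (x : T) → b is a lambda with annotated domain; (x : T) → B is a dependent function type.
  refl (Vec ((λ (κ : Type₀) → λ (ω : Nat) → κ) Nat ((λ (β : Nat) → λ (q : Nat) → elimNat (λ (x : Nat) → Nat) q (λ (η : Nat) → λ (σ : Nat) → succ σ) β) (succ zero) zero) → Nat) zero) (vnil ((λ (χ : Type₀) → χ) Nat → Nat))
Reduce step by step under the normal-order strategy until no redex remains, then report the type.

normal-order reduction:
  refl (Vec ((λ (κ : Type₀) → λ (ω : Nat) → κ) Nat ((λ (β : Nat) → λ (q : Nat) → elimNat (λ (x : Nat) → Nat) q (λ (η : Nat) → λ (σ : Nat) → succ σ) β) (succ zero) zero) → Nat) zero) (vnil ((λ (χ : Type₀) → χ) Nat → Nat))
  ~> refl (Vec ((λ (κ : Nat) → Nat) ((λ (ω : Nat) → λ (β : Nat) → elimNat (λ (q : Nat) → Nat) β (λ (x : Nat) → λ (η : Nat) → succ η) ω) (succ zero) zero) → Nat) zero) (vnil ((λ (σ : Type₀) → σ) Nat → Nat))
  ~> refl (Vec (Nat → Nat) zero) (vnil ((λ (κ : Type₀) → κ) Nat → Nat))
  ~> refl (Vec (Nat → Nat) zero) (vnil (Nat → Nat))
type:
  Eq (Vec (Nat → Nat) zero) (vnil (Nat → Nat)) (vnil (Nat → Nat))


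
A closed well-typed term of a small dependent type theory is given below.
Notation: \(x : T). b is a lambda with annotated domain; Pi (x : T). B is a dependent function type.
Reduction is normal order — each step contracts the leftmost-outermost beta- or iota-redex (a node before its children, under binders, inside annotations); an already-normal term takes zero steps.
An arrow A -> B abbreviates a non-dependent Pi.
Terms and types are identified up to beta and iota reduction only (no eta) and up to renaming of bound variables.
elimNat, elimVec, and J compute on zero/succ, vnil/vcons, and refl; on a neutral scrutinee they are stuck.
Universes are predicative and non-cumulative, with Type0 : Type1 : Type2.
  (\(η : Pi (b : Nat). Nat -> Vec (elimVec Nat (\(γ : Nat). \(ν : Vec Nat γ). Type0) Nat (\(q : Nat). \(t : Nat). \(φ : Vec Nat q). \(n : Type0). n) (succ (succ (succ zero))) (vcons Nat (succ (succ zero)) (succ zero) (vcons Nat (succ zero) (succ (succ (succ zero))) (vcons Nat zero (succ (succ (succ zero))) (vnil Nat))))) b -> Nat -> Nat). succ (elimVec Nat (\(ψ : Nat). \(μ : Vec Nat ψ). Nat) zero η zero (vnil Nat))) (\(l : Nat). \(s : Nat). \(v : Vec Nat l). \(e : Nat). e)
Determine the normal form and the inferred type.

resulting normal form:
  succ zero
the term's type:
  Nat


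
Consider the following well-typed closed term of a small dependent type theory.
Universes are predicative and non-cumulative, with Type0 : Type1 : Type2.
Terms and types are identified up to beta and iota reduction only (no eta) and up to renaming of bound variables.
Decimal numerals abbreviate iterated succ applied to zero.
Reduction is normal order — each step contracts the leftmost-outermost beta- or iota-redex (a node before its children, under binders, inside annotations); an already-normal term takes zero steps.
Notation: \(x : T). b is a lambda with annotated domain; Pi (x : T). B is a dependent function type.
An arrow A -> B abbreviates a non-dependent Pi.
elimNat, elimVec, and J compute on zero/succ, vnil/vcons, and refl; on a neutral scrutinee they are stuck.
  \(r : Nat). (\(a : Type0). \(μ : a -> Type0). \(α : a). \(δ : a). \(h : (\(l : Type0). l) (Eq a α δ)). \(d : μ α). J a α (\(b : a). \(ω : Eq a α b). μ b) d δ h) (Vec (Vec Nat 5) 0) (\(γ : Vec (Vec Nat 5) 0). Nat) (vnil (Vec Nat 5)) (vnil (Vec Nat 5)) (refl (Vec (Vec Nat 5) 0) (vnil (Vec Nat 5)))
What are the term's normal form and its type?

resulting normal form:
  \(r : Nat). \(a : Nat). a
the term's type:
  Nat -> Nat -> Nat
observation: reduction starts at a beta-redex, and 7 normal-order steps reach the normal form.


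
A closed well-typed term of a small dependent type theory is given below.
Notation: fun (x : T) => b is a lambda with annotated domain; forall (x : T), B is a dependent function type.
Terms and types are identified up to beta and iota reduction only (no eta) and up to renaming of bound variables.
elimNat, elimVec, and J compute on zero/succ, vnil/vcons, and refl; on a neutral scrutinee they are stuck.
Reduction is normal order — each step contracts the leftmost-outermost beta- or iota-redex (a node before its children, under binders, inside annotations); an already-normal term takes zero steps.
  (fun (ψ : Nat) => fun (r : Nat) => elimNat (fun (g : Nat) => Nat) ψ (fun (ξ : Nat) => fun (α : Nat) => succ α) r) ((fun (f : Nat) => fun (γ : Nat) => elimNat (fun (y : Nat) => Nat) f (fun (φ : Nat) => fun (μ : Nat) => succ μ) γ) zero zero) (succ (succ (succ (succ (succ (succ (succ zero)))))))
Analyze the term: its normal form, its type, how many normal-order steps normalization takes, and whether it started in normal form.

resulting normal form:
  succ (succ (succ (succ (succ (succ (succ zero))))))
the term's type:
  Nat
steps to reach normal form (normal order): 27
started in normal form: no
first contracted redex: a beta-redex


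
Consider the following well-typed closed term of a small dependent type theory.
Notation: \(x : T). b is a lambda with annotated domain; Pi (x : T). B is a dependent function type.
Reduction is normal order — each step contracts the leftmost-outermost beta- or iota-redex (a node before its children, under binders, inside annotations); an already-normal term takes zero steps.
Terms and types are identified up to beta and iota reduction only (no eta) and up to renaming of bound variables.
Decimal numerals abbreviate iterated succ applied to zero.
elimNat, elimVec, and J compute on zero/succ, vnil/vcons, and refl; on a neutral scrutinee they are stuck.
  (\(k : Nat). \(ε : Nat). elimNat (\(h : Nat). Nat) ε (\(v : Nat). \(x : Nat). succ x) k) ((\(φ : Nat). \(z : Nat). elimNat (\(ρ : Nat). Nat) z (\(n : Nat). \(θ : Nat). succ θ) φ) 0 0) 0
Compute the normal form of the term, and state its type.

reduced normal form:
  0
the term's type:
  Nat
observation: 6 normal-order steps separate the term from its normal form.


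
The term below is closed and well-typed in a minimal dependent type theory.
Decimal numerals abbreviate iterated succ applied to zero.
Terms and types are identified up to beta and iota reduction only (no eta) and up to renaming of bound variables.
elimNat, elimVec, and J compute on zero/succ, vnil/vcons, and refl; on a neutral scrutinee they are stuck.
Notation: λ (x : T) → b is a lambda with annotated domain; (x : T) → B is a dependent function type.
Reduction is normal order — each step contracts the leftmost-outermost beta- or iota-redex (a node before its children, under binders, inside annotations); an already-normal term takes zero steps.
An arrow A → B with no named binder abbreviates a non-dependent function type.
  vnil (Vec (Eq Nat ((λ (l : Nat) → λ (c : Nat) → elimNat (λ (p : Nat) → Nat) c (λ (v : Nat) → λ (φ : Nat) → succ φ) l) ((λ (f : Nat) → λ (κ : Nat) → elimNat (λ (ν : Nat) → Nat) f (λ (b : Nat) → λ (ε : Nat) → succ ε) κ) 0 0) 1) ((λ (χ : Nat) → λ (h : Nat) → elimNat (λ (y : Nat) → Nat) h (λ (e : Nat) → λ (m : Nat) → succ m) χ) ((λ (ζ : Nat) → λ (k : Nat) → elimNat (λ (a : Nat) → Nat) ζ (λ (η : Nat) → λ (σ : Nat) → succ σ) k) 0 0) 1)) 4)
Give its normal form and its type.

resulting normal form:
  vnil (Vec (Eq Nat 1 1) 4)
the term's type:
  Vec (Vec (Eq Nat 1 1) 4) 0


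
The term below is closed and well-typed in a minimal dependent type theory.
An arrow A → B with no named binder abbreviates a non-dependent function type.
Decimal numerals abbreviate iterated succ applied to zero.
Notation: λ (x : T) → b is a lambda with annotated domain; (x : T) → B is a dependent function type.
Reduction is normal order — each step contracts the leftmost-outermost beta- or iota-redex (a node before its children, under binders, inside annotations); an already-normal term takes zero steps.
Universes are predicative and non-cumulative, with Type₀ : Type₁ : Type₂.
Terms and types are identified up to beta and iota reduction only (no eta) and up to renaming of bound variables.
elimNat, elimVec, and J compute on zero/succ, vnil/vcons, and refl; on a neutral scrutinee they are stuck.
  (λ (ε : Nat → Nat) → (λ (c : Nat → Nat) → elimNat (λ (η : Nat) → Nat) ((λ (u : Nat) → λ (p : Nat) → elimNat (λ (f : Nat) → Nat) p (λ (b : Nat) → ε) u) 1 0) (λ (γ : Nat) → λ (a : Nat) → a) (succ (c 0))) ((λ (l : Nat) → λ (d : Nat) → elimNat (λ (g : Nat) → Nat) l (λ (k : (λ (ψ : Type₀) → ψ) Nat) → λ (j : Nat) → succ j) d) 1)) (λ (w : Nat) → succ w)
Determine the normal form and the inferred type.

normal form:
  1
the term's type:
  Nat


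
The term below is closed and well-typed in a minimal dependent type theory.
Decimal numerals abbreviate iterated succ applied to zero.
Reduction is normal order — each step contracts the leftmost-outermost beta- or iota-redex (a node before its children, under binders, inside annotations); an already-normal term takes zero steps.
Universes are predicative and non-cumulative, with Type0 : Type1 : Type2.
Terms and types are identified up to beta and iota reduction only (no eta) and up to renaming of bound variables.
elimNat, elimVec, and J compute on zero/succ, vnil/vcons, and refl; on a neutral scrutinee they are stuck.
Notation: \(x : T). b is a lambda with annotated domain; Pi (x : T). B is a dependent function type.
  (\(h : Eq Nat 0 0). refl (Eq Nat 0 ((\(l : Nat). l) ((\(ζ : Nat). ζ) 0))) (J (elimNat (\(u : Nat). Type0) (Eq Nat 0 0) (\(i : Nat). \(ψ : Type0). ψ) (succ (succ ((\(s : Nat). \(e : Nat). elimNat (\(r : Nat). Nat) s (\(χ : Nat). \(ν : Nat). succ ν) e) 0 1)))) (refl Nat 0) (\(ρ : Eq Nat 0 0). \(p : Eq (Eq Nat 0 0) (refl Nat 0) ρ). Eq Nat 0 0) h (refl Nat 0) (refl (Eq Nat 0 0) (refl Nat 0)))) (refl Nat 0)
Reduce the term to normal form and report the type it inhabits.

resulting normal form:
  refl (Eq Nat 0 0) (refl Nat 0)
inferred type:
  Eq (Eq Nat 0 0) (refl Nat 0) (refl Nat 0)


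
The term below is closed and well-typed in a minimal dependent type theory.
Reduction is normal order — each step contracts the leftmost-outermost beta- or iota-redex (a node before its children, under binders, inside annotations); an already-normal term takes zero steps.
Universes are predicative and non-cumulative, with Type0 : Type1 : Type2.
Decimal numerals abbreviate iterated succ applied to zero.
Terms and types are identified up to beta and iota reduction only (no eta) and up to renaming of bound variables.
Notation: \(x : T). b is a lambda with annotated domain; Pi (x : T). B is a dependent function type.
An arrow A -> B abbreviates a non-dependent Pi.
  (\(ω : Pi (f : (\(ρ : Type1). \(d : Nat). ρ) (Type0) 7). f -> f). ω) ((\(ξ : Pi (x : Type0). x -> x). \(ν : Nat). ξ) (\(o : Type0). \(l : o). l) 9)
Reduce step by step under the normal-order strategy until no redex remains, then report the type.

normal-order reduction:
  (\(ω : Pi (f : (\(ρ : Type1). \(d : Nat). ρ) (Type0) 7). f -> f). ω) ((\(ξ : Pi (x : Type0). x -> x). \(ν : Nat). ξ) (\(o : Type0). \(l : o). l) 9)
  ~> (\(ω : Pi (f : Type0). f -> f). \(ρ : Nat). ω) (\(d : Type0). \(ξ : d). ξ) 9
  ~> (\(ω : Nat). \(f : Type0). \(ρ : f). ρ) 9
  ~> \(ω : Type0). \(f : ω). f
type:
  Pi (ω : Type0). ω -> ω


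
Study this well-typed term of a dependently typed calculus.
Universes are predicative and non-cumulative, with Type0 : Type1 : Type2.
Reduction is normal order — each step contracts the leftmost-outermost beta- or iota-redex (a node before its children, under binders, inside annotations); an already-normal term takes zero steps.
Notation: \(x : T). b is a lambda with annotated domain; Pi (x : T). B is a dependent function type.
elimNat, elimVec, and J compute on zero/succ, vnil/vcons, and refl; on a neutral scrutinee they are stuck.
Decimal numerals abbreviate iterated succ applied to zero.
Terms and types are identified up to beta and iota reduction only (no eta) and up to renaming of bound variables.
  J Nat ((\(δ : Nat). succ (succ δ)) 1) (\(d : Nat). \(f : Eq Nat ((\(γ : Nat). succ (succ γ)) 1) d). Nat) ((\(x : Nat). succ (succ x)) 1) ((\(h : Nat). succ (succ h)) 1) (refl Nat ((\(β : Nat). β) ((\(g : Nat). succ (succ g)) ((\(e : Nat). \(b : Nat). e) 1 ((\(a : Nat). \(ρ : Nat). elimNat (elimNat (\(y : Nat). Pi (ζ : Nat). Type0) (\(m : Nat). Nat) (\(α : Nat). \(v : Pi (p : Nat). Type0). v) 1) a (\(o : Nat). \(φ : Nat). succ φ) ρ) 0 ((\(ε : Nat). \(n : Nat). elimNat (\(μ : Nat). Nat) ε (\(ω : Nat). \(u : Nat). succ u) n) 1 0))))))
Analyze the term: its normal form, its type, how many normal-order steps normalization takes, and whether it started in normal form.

reduced normal form:
  3
the term's type:
  Nat
normal-order step count: 2
already normal: no
first contracted redex: a J iota-redex


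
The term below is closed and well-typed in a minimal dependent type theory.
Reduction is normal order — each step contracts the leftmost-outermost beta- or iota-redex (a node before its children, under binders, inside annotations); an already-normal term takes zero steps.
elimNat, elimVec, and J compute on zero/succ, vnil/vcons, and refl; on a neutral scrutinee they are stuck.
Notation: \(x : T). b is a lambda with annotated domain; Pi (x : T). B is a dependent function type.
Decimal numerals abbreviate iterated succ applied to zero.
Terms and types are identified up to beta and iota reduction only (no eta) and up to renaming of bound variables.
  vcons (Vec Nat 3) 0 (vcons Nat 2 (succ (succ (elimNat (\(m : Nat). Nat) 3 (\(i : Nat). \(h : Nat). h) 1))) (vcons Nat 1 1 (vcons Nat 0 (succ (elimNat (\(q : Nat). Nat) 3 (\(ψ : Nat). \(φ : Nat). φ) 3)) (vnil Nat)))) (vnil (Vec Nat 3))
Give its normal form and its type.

reduced normal form:
  vcons (Vec Nat 3) 0 (vcons Nat 2 5 (vcons Nat 1 1 (vcons Nat 0 4 (vnil Nat)))) (vnil (Vec Nat 3))
type:
  Vec (Vec Nat 3) 1
observation: 14 normal-order steps separate the term from its normal form.


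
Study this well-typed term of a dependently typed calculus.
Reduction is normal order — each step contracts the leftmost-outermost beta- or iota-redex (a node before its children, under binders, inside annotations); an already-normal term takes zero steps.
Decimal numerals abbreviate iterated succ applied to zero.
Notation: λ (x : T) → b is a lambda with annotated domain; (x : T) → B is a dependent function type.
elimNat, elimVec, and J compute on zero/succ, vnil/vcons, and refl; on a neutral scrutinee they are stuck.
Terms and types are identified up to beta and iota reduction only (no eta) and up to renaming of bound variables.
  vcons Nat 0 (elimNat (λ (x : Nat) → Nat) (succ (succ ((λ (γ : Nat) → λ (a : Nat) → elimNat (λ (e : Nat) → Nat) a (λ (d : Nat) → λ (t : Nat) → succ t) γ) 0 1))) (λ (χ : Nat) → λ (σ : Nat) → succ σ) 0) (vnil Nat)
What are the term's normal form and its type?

reduced normal form:
  vcons Nat 0 3 (vnil Nat)
type:
  Vec Nat 1
observation: normalization takes exactly 4 steps under the normal-order strategy.


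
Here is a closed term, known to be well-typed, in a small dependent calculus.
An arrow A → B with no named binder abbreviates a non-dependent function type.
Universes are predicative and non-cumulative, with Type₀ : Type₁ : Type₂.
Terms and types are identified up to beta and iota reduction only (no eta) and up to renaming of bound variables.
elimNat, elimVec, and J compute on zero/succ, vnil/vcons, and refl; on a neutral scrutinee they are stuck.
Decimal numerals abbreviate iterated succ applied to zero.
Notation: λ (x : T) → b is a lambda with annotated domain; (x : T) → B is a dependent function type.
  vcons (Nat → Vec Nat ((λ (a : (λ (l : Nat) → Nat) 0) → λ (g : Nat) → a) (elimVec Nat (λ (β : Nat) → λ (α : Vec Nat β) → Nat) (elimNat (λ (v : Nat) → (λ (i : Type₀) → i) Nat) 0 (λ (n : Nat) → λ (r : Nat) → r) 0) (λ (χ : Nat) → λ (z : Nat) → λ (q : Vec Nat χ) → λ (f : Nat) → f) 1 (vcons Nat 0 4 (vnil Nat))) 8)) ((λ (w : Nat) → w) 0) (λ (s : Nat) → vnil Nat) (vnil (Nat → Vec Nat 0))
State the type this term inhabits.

the term's type:
  Vec (Nat → Vec Nat 0) 1


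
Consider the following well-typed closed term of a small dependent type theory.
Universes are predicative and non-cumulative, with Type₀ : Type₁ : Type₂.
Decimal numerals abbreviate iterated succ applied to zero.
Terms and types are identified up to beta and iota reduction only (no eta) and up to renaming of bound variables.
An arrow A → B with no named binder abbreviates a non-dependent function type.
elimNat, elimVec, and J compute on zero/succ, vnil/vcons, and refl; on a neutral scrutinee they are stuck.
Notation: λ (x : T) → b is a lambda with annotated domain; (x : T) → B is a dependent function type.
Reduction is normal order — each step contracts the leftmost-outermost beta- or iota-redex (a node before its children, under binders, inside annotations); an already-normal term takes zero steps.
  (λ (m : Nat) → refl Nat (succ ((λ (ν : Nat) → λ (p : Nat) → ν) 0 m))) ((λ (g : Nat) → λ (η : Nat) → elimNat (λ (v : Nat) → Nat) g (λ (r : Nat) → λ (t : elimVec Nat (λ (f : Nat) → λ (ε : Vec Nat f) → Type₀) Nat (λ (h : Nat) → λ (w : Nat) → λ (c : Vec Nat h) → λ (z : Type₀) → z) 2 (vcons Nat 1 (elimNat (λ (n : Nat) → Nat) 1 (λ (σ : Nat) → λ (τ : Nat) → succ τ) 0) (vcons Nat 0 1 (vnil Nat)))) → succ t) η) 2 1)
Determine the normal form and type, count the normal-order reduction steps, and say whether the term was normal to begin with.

resulting normal form:
  refl Nat 1
type:
  Eq Nat 1 1
reduction steps (normal order): 3
term was already normal: no
first contracted redex: a beta-redex


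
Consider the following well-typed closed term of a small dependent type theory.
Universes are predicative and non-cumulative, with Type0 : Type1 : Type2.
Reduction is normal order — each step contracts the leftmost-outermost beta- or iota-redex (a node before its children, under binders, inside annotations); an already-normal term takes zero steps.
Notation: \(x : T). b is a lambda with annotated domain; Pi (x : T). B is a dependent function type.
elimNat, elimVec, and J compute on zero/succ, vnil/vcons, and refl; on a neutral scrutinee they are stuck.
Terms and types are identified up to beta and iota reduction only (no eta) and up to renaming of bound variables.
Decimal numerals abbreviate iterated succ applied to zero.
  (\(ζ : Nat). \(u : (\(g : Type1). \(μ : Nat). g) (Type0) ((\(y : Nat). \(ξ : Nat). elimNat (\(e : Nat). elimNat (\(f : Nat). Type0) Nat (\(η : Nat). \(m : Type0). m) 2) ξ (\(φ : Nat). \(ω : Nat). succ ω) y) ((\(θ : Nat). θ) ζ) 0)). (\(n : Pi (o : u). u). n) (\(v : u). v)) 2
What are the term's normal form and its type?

reduced normal form:
  \(ζ : Type0). \(u : ζ). u
inferred type:
  Pi (ζ : Type0). Pi (u : ζ). ζ
observation: reduction starts at a beta-redex, and 4 normal-order steps reach the normal form.


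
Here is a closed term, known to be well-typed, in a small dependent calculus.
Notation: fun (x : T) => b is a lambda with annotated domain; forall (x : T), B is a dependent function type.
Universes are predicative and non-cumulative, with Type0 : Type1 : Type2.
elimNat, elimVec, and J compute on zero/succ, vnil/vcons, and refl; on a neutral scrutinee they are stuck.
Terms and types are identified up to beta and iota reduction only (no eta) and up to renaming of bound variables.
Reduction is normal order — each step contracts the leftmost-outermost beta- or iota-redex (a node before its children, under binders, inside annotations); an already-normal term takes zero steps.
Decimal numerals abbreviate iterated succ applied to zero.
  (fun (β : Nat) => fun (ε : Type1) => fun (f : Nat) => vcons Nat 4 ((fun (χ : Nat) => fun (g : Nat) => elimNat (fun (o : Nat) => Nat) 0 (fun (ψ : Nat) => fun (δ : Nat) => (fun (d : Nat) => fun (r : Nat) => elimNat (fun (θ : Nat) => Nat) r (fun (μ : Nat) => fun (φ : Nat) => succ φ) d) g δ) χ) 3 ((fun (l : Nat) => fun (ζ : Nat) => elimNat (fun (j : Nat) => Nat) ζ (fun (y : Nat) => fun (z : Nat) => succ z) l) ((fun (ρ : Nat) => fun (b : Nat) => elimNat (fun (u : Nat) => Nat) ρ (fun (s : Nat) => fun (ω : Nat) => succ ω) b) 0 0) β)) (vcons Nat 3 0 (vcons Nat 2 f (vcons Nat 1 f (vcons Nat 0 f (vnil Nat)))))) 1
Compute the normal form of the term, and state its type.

resulting normal form:
  fun (β : Type1) => fun (ε : Nat) => vcons Nat 4 3 (vcons Nat 3 0 (vcons Nat 2 ε (vcons Nat 1 ε (vcons Nat 0 ε (vnil Nat)))))
inferred type:
  forall (β : Type1), forall (ε : Nat), Vec Nat 5


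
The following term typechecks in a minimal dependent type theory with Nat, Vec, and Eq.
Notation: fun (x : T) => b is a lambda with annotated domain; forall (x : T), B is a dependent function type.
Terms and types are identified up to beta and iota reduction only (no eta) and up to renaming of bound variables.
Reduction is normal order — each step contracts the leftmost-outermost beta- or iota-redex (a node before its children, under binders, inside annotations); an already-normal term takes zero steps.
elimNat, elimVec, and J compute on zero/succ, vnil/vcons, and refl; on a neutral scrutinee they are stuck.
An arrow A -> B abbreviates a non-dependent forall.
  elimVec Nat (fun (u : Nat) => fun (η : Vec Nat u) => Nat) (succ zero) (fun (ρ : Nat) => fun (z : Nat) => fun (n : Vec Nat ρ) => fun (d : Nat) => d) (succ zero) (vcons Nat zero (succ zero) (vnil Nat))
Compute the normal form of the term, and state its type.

normal form:
  succ zero
inferred type:
  Nat


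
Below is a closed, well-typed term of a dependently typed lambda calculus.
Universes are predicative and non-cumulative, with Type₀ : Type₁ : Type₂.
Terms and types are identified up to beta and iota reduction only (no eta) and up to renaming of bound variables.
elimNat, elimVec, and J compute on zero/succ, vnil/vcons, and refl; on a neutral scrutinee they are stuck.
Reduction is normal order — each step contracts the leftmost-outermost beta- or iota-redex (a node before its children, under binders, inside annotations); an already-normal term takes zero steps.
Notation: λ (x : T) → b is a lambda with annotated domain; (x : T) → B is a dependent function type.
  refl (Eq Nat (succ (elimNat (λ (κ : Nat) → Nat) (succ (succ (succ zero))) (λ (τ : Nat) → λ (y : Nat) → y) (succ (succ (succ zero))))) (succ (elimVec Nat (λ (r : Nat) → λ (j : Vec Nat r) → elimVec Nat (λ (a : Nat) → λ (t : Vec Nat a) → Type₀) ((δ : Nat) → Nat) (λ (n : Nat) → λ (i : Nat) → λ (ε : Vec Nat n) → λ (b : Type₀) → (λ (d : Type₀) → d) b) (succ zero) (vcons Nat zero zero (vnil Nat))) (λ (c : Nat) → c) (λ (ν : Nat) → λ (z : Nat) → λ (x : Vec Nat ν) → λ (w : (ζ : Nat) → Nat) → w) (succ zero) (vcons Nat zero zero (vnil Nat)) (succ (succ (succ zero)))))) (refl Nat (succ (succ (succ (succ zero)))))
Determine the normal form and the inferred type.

resulting normal form:
  refl (Eq Nat (succ (succ (succ (succ zero)))) (succ (succ (succ (succ zero))))) (refl Nat (succ (succ (succ (succ zero)))))
inferred type:
  Eq (Eq Nat (succ (succ (succ (succ zero)))) (succ (succ (succ (succ zero))))) (refl Nat (succ (succ (succ (succ zero))))) (refl Nat (succ (succ (succ (succ zero)))))


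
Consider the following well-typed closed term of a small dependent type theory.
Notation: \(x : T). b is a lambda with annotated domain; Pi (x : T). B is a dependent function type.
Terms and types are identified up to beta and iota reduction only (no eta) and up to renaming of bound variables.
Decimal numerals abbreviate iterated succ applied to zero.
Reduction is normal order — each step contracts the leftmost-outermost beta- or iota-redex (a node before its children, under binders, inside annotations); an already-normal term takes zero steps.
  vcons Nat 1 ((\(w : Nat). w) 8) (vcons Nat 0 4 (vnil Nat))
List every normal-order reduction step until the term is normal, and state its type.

normal-order reduction:
  vcons Nat 1 ((\(w : Nat). w) 8) (vcons Nat 0 4 (vnil Nat))
  ~> vcons Nat 1 8 (vcons Nat 0 4 (vnil Nat))
type:
  Vec Nat 2


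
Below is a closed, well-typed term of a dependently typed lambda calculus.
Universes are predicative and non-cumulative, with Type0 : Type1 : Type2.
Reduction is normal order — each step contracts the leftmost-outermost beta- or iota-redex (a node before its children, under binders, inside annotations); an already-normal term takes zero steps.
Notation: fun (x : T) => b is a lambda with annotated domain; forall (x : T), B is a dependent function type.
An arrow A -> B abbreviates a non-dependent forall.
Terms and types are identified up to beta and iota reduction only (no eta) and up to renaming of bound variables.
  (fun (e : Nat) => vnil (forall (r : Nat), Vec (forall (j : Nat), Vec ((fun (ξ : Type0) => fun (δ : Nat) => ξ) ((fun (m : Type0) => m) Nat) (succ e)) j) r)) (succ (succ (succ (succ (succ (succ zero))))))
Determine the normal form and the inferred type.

reduced normal form:
  vnil (forall (e : Nat), Vec (forall (r : Nat), Vec Nat r) e)
inferred type:
  Vec (forall (e : Nat), Vec (forall (r : Nat), Vec Nat r) e) zero
observation: the leftmost-outermost redex is a beta-redex, and normalization takes 4 steps.


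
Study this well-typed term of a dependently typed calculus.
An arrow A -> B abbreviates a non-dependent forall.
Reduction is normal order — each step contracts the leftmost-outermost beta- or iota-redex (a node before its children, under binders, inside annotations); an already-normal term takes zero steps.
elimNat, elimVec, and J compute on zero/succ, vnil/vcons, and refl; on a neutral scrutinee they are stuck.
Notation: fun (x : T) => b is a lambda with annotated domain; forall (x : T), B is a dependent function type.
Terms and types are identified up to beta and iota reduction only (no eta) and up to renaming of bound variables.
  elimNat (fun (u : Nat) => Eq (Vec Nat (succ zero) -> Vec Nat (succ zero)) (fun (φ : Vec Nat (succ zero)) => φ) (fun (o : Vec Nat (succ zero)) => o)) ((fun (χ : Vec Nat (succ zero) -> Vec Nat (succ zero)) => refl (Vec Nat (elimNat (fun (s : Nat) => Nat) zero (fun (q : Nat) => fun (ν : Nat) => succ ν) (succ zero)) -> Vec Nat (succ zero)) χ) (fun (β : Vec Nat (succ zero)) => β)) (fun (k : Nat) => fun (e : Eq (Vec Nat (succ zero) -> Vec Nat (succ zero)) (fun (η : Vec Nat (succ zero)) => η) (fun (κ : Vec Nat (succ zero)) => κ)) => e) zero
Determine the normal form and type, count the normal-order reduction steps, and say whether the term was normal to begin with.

resulting normal form:
  refl (Vec Nat (succ zero) -> Vec Nat (succ zero)) (fun (u : Vec Nat (succ zero)) => u)
type:
  Eq (Vec Nat (succ zero) -> Vec Nat (succ zero)) (fun (u : Vec Nat (succ zero)) => u) (fun (φ : Vec Nat (succ zero)) => φ)
steps to reach normal form (normal order): 6
started in normal form: no
first contracted redex: an elimNat iota-redex


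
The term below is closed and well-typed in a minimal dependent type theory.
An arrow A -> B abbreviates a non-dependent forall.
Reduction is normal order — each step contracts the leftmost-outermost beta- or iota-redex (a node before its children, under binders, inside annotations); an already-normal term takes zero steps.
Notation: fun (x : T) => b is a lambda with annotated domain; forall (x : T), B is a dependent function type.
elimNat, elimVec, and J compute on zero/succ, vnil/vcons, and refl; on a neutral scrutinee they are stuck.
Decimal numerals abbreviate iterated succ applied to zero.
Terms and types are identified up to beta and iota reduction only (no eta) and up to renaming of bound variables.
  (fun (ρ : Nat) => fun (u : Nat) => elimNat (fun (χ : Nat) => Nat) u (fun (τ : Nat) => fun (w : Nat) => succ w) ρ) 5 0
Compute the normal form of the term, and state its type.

normal form:
  5
inferred type:
  Nat


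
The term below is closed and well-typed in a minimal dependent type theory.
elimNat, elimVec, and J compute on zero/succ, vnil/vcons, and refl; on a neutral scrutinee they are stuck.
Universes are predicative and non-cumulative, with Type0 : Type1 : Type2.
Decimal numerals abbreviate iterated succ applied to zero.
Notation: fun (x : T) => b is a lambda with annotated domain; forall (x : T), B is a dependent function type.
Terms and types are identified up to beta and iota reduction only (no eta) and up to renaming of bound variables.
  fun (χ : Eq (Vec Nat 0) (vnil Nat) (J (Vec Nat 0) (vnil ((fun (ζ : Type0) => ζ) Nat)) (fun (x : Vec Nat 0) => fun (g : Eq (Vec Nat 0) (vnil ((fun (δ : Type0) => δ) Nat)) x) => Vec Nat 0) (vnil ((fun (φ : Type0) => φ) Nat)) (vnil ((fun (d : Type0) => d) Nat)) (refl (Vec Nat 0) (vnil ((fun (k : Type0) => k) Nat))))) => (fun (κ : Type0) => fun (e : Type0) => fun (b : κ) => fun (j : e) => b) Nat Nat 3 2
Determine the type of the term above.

the term's type:
  forall (χ : Eq (Vec Nat 0) (vnil Nat) (vnil Nat)), Nat


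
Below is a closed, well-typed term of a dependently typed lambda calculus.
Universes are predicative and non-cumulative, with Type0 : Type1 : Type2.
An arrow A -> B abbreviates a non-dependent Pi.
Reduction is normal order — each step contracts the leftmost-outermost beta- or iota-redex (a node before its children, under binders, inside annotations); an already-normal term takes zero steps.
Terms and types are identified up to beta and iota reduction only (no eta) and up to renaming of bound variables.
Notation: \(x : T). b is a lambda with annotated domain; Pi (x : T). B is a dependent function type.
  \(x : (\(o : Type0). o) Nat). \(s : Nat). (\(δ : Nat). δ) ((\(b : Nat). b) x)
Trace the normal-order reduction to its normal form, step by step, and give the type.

reduction (normal order):
  \(x : (\(o : Type0). o) Nat). \(s : Nat). (\(δ : Nat). δ) ((\(b : Nat). b) x)
  ~> \(x : Nat). \(o : Nat). (\(s : Nat). s) ((\(δ : Nat). δ) x)
  ~> \(x : Nat). \(o : Nat). (\(s : Nat). s) x
  ~> \(x : Nat). \(o : Nat). x
inferred type:
  Nat -> Nat -> Nat
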